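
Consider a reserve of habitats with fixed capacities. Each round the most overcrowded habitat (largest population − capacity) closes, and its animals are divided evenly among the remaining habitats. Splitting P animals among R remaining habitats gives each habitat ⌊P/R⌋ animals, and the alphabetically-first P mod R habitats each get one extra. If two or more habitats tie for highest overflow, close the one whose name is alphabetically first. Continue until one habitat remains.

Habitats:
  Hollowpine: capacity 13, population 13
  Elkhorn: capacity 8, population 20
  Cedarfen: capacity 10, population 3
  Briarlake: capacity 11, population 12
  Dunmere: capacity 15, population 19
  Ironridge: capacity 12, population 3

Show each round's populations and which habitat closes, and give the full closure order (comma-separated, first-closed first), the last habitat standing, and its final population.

Closure order: Elkhorn, Dunmere, Briarlake, Hollowpine, Cedarfen
Last habitat: Ironridge with 70 animals

Round 1: Briarlake=12 Cedarfen=3 Dunmere=19 Elkhorn=20 Hollowpine=13 Ironridge=3 → close Elkhorn (overflow 12)
  20÷5 = 4 each, +1 to first 0
Round 2: Briarlake=16 Cedarfen=7 Dunmere=23 Hollowpine=17 Ironridge=7 → close Dunmere (overflow 8)
  23÷4 = 5 each, +1 to first 3
Round 3: Briarlake=22 Cedarfen=13 Hollowpine=23 Ironridge=12 → close Briarlake (overflow 11)
  22÷3 = 7 each, +1 to first 1
Round 4: Cedarfen=21 Hollowpine=30 Ironridge=19 → close Hollowpine (overflow 17)
  30÷2 = 15 each, +1 to first 0
Round 5: Cedarfen=36 Ironridge=34 → close Cedarfen (overflow 26)
  36÷1 = 36 each, +1 to first 0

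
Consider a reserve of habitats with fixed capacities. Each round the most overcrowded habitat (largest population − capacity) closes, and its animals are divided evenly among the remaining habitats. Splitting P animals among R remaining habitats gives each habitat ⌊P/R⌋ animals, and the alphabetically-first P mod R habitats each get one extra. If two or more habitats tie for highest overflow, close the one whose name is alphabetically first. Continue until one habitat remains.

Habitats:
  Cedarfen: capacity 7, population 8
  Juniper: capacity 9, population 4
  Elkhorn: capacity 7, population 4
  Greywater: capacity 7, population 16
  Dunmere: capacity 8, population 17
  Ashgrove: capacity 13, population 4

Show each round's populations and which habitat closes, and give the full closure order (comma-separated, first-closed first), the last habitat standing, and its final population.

Closure order: Dunmere, Greywater, Cedarfen, Elkhorn, Juniper
Last habitat: Ashgrove with 53 animals

Round 1: Ashgrove=4 Cedarfen=8 Dunmere=17 Elkhorn=4 Greywater=16 Juniper=4 → close Dunmere (overflow 9)
  17÷5 = 3 each, +1 to first 2
Round 2: Ashgrove=8 Cedarfen=12 Elkhorn=7 Greywater=19 Juniper=7 → close Greywater (overflow 12)
  19÷4 = 4 each, +1 to first 3
Round 3: Ashgrove=13 Cedarfen=17 Elkhorn=12 Juniper=11 → close Cedarfen (overflow 10)
  17÷3 = 5 each, +1 to first 2
Round 4: Ashgrove=19 Elkhorn=18 Juniper=16 → close Elkhorn (overflow 11)
  18÷2 = 9 each, +1 to first 0
Round 5: Ashgrove=28 Juniper=25 → close Juniper (overflow 16)
  25÷1 = 25 each, +1 to first 0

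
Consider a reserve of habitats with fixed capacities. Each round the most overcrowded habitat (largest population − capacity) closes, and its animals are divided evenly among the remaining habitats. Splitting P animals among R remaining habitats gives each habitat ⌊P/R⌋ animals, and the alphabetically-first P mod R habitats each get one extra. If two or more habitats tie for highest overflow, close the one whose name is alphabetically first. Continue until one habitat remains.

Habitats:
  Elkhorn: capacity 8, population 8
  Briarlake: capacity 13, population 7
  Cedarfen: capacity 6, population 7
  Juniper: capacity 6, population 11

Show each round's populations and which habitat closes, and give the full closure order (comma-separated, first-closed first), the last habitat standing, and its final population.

Round 1: Briarlake=7 Cedarfen=7 Elkhorn=8 Juniper=11 → close Juniper (overflow 5)
  11÷3 = 3 each, +1 to first 2
Round 2: Briarlake=11 Cedarfen=11 Elkhorn=11 → close Cedarfen (overflow 5)
  11÷2 = 5 each, +1 to first 1
Round 3: Briarlake=17 Elkhorn=16 → close Elkhorn (overflow 8)
  16÷1 = 16 each, +1 to first 0

Closure order: Juniper, Cedarfen, Elkhorn
Last habitat: Briarlake with 33 animals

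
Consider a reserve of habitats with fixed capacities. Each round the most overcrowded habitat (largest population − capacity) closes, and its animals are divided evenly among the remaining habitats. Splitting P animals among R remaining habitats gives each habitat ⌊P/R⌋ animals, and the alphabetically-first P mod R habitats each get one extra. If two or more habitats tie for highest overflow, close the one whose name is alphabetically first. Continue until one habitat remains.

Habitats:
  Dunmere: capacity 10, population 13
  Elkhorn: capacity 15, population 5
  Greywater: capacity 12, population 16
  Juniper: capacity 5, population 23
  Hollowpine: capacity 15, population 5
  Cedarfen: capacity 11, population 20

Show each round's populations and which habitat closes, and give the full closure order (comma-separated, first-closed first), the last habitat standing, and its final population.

Round 1: Cedarfen=20 Dunmere=13 Elkhorn=5 Greywater=16 Hollowpine=5 Juniper=23 → close Juniper (overflow 18)
  23÷5 = 4 each, +1 to first 3
Round 2: Cedarfen=25 Dunmere=18 Elkhorn=10 Greywater=20 Hollowpine=9 → close Cedarfen (overflow 14)
  25÷4 = 6 each, +1 to first 1
Round 3: Dunmere=25 Elkhorn=16 Greywater=26 Hollowpine=15 → close Dunmere (overflow 15)
  25÷3 = 8 each, +1 to first 1
Round 4: Elkhorn=25 Greywater=34 Hollowpine=23 → close Greywater (overflow 22)
  34÷2 = 17 each, +1 to first 0
Round 5: Elkhorn=42 Hollowpine=40 → close Elkhorn (overflow 27)
  42÷1 = 42 each, +1 to first 0

Closure order: Juniper, Cedarfen, Dunmere, Greywater, Elkhorn
Last habitat: Hollowpine with 82 animals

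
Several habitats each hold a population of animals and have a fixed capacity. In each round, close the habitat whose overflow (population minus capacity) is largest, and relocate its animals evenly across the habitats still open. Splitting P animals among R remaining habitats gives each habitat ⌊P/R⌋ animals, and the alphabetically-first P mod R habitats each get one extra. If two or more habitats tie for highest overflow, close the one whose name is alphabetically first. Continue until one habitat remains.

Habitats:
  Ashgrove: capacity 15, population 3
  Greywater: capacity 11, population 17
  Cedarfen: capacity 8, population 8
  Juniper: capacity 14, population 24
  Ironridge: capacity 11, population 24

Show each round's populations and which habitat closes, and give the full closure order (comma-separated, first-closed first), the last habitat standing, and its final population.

Closure order: Ironridge, Juniper, Greywater, Cedarfen
Last habitat: Ashgrove with 76 animals

Round 1: Ashgrove=3 Cedarfen=8 Greywater=17 Ironridge=24 Juniper=24 → close Ironridge (overflow 13)
  24÷4 = 6 each, +1 to first 0
Round 2: Ashgrove=9 Cedarfen=14 Greywater=23 Juniper=30 → close Juniper (overflow 16)
  30÷3 = 10 each, +1 to first 0
Round 3: Ashgrove=19 Cedarfen=24 Greywater=33 → close Greywater (overflow 22)
  33÷2 = 16 each, +1 to first 1
Round 4: Ashgrove=36 Cedarfen=40 → close Cedarfen (overflow 32)
  40÷1 = 40 each, +1 to first 0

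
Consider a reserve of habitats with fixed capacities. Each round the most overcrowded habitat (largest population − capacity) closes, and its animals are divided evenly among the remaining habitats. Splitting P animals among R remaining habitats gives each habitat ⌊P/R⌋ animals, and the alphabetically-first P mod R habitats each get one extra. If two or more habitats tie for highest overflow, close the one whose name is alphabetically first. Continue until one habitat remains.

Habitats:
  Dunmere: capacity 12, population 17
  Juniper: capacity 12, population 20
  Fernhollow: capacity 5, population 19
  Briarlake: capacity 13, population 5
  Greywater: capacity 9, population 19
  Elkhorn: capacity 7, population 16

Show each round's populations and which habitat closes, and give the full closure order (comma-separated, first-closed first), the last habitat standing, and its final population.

Round 1: Briarlake=5 Dunmere=17 Elkhorn=16 Fernhollow=19 Greywater=19 Juniper=20 → close Fernhollow (overflow 14)
  19÷5 = 3 each, +1 to first 4
Round 2: Briarlake=9 Dunmere=21 Elkhorn=20 Greywater=23 Juniper=23 → close Greywater (overflow 14)
  23÷4 = 5 each, +1 to first 3
Round 3: Briarlake=15 Dunmere=27 Elkhorn=26 Juniper=28 → close Elkhorn (overflow 19)
  26÷3 = 8 each, +1 to first 2
Round 4: Briarlake=24 Dunmere=36 Juniper=36 → close Dunmere (overflow 24)
  36÷2 = 18 each, +1 to first 0
Round 5: Briarlake=42 Juniper=54 → close Juniper (overflow 42)
  54÷1 = 54 each, +1 to first 0

Closure order: Fernhollow, Greywater, Elkhorn, Dunmere, Juniper
Last habitat: Briarlake with 96 animals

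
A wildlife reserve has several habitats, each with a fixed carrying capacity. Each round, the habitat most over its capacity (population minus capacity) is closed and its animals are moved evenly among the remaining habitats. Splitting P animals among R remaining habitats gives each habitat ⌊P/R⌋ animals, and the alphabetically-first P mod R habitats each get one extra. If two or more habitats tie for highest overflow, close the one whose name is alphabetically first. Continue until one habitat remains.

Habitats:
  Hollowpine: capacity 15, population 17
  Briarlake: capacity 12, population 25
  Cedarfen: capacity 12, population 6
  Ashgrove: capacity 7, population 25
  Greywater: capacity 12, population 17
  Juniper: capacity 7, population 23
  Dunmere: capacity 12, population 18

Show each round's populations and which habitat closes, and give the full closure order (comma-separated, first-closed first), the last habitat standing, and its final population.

Closure order: Ashgrove, Juniper, Briarlake, Dunmere, Greywater, Hollowpine
Last habitat: Cedarfen with 131 animals

Round 1: Ashgrove=25 Briarlake=25 Cedarfen=6 Dunmere=18 Greywater=17 Hollowpine=17 Juniper=23 → close Ashgrove (overflow 18)
  25÷6 = 4 each, +1 to first 1
Round 2: Briarlake=30 Cedarfen=10 Dunmere=22 Greywater=21 Hollowpine=21 Juniper=27 → close Juniper (overflow 20)
  27÷5 = 5 each, +1 to first 2
Round 3: Briarlake=36 Cedarfen=16 Dunmere=27 Greywater=26 Hollowpine=26 → close Briarlake (overflow 24)
  36÷4 = 9 each, +1 to first 0
Round 4: Cedarfen=25 Dunmere=36 Greywater=35 Hollowpine=35 → close Dunmere (overflow 24)
  36÷3 = 12 each, +1 to first 0
Round 5: Cedarfen=37 Greywater=47 Hollowpine=47 → close Greywater (overflow 35)
  47÷2 = 23 each, +1 to first 1
Round 6: Cedarfen=61 Hollowpine=70 → close Hollowpine (overflow 55)
  70÷1 = 70 each, +1 to first 0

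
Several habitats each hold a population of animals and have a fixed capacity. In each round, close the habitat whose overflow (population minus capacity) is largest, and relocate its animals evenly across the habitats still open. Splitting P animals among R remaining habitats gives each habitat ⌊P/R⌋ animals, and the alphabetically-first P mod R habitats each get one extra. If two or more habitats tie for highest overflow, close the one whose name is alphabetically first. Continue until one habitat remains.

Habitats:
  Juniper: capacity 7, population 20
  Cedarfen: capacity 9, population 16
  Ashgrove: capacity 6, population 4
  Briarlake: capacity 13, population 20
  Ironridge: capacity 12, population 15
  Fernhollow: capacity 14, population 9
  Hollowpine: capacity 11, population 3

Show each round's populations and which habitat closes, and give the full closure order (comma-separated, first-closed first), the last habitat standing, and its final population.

Closure order: Juniper, Briarlake, Cedarfen, Ironridge, Ashgrove, Fernhollow
Last habitat: Hollowpine with 87 animals

Round 1: Ashgrove=4 Briarlake=20 Cedarfen=16 Fernhollow=9 Hollowpine=3 Ironridge=15 Juniper=20 → close Juniper (overflow 13)
  20÷6 = 3 each, +1 to first 2
Round 2: Ashgrove=8 Briarlake=24 Cedarfen=19 Fernhollow=12 Hollowpine=6 Ironridge=18 → close Briarlake (overflow 11)
  24÷5 = 4 each, +1 to first 4
Round 3: Ashgrove=13 Cedarfen=24 Fernhollow=17 Hollowpine=11 Ironridge=22 → close Cedarfen (overflow 15)
  24÷4 = 6 each, +1 to first 0
Round 4: Ashgrove=19 Fernhollow=23 Hollowpine=17 Ironridge=28 → close Ironridge (overflow 16)
  28÷3 = 9 each, +1 to first 1
Round 5: Ashgrove=29 Fernhollow=32 Hollowpine=26 → close Ashgrove (overflow 23)
  29÷2 = 14 each, +1 to first 1
Round 6: Fernhollow=47 Hollowpine=40 → close Fernhollow (overflow 33)
  47÷1 = 47 each, +1 to first 0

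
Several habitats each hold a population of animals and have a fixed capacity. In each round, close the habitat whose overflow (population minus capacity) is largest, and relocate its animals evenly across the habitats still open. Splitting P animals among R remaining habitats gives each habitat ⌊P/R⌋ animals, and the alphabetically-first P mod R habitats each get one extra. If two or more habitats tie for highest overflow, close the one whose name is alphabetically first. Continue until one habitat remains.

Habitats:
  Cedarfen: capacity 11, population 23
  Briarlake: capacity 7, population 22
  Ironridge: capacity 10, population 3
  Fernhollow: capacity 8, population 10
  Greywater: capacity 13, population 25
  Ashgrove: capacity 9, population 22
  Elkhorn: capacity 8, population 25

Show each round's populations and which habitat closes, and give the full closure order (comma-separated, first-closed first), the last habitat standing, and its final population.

Closure order: Elkhorn, Briarlake, Ashgrove, Cedarfen, Greywater, Fernhollow
Last habitat: Ironridge with 130 animals

Round 1: Ashgrove=22 Briarlake=22 Cedarfen=23 Elkhorn=25 Fernhollow=10 Greywater=25 Ironridge=3 → close Elkhorn (overflow 17)
  25÷6 = 4 each, +1 to first 1
Round 2: Ashgrove=27 Briarlake=26 Cedarfen=27 Fernhollow=14 Greywater=29 Ironridge=7 → close Briarlake (overflow 19)
  26÷5 = 5 each, +1 to first 1
Round 3: Ashgrove=33 Cedarfen=32 Fernhollow=19 Greywater=34 Ironridge=12 → close Ashgrove (overflow 24)
  33÷4 = 8 each, +1 to first 1
Round 4: Cedarfen=41 Fernhollow=27 Greywater=42 Ironridge=20 → close Cedarfen (overflow 30)
  41÷3 = 13 each, +1 to first 2
Round 5: Fernhollow=41 Greywater=56 Ironridge=33 → close Greywater (overflow 43)
  56÷2 = 28 each, +1 to first 0
Round 6: Fernhollow=69 Ironridge=61 → close Fernhollow (overflow 61)
  69÷1 = 69 each, +1 to first 0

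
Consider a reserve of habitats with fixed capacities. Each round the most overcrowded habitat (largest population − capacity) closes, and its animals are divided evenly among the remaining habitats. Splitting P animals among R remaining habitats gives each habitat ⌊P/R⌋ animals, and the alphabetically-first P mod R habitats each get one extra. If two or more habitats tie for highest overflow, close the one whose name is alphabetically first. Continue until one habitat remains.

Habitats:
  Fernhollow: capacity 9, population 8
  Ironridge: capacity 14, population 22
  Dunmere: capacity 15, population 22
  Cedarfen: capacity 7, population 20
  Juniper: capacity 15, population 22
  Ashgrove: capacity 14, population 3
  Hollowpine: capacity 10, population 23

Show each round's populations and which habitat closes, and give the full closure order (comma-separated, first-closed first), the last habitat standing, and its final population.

Closure order: Cedarfen, Hollowpine, Dunmere, Ironridge, Juniper, Fernhollow
Last habitat: Ashgrove with 120 animals

Round 1: Ashgrove=3 Cedarfen=20 Dunmere=22 Fernhollow=8 Hollowpine=23 Ironridge=22 Juniper=22 → close Cedarfen (overflow 13)
  20÷6 = 3 each, +1 to first 2
Round 2: Ashgrove=7 Dunmere=26 Fernhollow=11 Hollowpine=26 Ironridge=25 Juniper=25 → close Hollowpine (overflow 16)
  26÷5 = 5 each, +1 to first 1
Round 3: Ashgrove=13 Dunmere=31 Fernhollow=16 Ironridge=30 Juniper=30 → close Dunmere (overflow 16)
  31÷4 = 7 each, +1 to first 3
Round 4: Ashgrove=21 Fernhollow=24 Ironridge=38 Juniper=37 → close Ironridge (overflow 24)
  38÷3 = 12 each, +1 to first 2
Round 5: Ashgrove=34 Fernhollow=37 Juniper=49 → close Juniper (overflow 34)
  49÷2 = 24 each, +1 to first 1
Round 6: Ashgrove=59 Fernhollow=61 → close Fernhollow (overflow 52)
  61÷1 = 61 each, +1 to first 0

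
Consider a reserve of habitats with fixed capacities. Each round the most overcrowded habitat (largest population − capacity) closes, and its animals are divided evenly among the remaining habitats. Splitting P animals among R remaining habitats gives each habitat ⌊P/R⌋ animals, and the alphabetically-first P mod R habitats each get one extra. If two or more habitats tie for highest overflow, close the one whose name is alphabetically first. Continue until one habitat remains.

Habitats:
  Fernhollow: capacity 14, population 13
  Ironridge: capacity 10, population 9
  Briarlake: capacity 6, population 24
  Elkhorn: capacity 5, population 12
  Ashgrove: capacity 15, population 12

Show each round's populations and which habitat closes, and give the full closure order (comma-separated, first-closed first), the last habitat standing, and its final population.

Round 1: Ashgrove=12 Briarlake=24 Elkhorn=12 Fernhollow=13 Ironridge=9 → close Briarlake (overflow 18)
  24÷4 = 6 each, +1 to first 0
Round 2: Ashgrove=18 Elkhorn=18 Fernhollow=19 Ironridge=15 → close Elkhorn (overflow 13)
  18÷3 = 6 each, +1 to first 0
Round 3: Ashgrove=24 Fernhollow=25 Ironridge=21 → close Fernhollow (overflow 11)
  25÷2 = 12 each, +1 to first 1
Round 4: Ashgrove=37 Ironridge=33 → close Ironridge (overflow 23)
  33÷1 = 33 each, +1 to first 0

Closure order: Briarlake, Elkhorn, Fernhollow, Ironridge
Last habitat: Ashgrove with 70 animals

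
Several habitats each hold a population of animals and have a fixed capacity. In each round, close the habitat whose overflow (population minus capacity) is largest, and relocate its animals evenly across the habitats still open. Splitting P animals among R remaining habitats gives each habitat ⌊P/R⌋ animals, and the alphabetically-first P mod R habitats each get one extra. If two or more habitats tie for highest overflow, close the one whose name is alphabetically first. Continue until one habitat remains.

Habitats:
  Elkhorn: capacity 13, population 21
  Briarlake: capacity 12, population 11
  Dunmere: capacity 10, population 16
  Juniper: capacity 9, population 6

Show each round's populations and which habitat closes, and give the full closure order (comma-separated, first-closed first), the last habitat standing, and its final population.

Closure order: Elkhorn, Dunmere, Briarlake
Last habitat: Juniper with 54 animals

Round 1: Briarlake=11 Dunmere=16 Elkhorn=21 Juniper=6 → close Elkhorn (overflow 8)
  21÷3 = 7 each, +1 to first 0
Round 2: Briarlake=18 Dunmere=23 Juniper=13 → close Dunmere (overflow 13)
  23÷2 = 11 each, +1 to first 1
Round 3: Briarlake=30 Juniper=24 → close Briarlake (overflow 18)
  30÷1 = 30 each, +1 to first 0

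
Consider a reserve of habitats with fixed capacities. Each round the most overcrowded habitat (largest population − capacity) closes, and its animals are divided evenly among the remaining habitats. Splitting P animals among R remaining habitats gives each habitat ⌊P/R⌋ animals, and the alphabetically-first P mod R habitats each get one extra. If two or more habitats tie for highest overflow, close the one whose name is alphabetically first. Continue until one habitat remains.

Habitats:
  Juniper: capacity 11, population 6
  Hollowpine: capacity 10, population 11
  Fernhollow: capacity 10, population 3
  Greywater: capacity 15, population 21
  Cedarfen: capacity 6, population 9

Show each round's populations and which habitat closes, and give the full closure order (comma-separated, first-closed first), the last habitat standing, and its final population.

Closure order: Greywater, Cedarfen, Hollowpine, Juniper
Last habitat: Fernhollow with 50 animals

Round 1: Cedarfen=9 Fernhollow=3 Greywater=21 Hollowpine=11 Juniper=6 → close Greywater (overflow 6)
  21÷4 = 5 each, +1 to first 1
Round 2: Cedarfen=15 Fernhollow=8 Hollowpine=16 Juniper=11 → close Cedarfen (overflow 9)
  15÷3 = 5 each, +1 to first 0
Round 3: Fernhollow=13 Hollowpine=21 Juniper=16 → close Hollowpine (overflow 11)
  21÷2 = 10 each, +1 to first 1
Round 4: Fernhollow=24 Juniper=26 → close Juniper (overflow 15)
  26÷1 = 26 each, +1 to first 0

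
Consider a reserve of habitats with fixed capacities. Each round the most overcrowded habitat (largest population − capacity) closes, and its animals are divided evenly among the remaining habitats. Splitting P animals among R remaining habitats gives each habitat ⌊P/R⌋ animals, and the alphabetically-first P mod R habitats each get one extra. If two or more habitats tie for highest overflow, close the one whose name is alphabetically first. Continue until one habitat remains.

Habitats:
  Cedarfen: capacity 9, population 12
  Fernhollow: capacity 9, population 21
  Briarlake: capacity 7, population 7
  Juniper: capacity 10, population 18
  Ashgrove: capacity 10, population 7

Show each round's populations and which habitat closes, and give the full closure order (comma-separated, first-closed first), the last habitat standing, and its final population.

Closure order: Fernhollow, Juniper, Cedarfen, Briarlake
Last habitat: Ashgrove with 65 animals

Round 1: Ashgrove=7 Briarlake=7 Cedarfen=12 Fernhollow=21 Juniper=18 → close Fernhollow (overflow 12)
  21÷4 = 5 each, +1 to first 1
Round 2: Ashgrove=13 Briarlake=12 Cedarfen=17 Juniper=23 → close Juniper (overflow 13)
  23÷3 = 7 each, +1 to first 2
Round 3: Ashgrove=21 Briarlake=20 Cedarfen=24 → close Cedarfen (overflow 15)
  24÷2 = 12 each, +1 to first 0
Round 4: Ashgrove=33 Briarlake=32 → close Briarlake (overflow 25)
  32÷1 = 32 each, +1 to first 0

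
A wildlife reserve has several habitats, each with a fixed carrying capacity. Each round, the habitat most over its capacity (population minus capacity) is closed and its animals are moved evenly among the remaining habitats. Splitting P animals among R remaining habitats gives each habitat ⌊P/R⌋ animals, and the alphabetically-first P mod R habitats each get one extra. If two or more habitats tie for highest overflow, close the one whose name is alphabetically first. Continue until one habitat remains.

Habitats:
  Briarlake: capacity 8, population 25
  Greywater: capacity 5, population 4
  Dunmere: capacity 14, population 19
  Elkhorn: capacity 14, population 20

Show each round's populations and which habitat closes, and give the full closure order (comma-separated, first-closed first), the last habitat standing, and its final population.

Round 1: Briarlake=25 Dunmere=19 Elkhorn=20 Greywater=4 → close Briarlake (overflow 17)
  25÷3 = 8 each, +1 to first 1
Round 2: Dunmere=28 Elkhorn=28 Greywater=12 → close Dunmere (overflow 14)
  28÷2 = 14 each, +1 to first 0
Round 3: Elkhorn=42 Greywater=26 → close Elkhorn (overflow 28)
  42÷1 = 42 each, +1 to first 0

Closure order: Briarlake, Dunmere, Elkhorn
Last habitat: Greywater with 68 animals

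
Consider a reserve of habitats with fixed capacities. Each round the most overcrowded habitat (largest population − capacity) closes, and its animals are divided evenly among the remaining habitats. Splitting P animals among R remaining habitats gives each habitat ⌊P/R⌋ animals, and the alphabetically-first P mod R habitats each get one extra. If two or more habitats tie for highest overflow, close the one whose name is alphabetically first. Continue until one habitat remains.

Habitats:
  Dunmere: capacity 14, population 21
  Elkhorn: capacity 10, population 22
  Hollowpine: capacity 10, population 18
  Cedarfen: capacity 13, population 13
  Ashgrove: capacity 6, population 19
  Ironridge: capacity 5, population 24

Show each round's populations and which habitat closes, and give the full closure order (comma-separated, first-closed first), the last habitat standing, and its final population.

Closure order: Ironridge, Ashgrove, Elkhorn, Dunmere, Hollowpine
Last habitat: Cedarfen with 117 animals

Round 1: Ashgrove=19 Cedarfen=13 Dunmere=21 Elkhorn=22 Hollowpine=18 Ironridge=24 → close Ironridge (overflow 19)
  24÷5 = 4 each, +1 to first 4
Round 2: Ashgrove=24 Cedarfen=18 Dunmere=26 Elkhorn=27 Hollowpine=22 → close Ashgrove (overflow 18)
  24÷4 = 6 each, +1 to first 0
Round 3: Cedarfen=24 Dunmere=32 Elkhorn=33 Hollowpine=28 → close Elkhorn (overflow 23)
  33÷3 = 11 each, +1 to first 0
Round 4: Cedarfen=35 Dunmere=43 Hollowpine=39 → close Dunmere (overflow 29)
  43÷2 = 21 each, +1 to first 1
Round 5: Cedarfen=57 Hollowpine=60 → close Hollowpine (overflow 50)
  60÷1 = 60 each, +1 to first 0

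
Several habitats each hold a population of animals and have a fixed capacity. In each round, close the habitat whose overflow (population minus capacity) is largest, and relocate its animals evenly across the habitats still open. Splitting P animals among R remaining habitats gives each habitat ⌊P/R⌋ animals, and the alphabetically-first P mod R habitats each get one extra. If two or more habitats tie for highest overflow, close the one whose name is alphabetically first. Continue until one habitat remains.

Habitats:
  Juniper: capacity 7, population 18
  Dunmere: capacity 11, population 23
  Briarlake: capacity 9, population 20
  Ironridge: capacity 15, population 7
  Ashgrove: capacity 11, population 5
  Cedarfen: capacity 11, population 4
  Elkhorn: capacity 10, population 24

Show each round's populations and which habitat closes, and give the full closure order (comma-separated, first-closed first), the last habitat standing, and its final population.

Closure order: Elkhorn, Dunmere, Briarlake, Juniper, Ashgrove, Cedarfen
Last habitat: Ironridge with 101 animals

Round 1: Ashgrove=5 Briarlake=20 Cedarfen=4 Dunmere=23 Elkhorn=24 Ironridge=7 Juniper=18 → close Elkhorn (overflow 14)
  24÷6 = 4 each, +1 to first 0
Round 2: Ashgrove=9 Briarlake=24 Cedarfen=8 Dunmere=27 Ironridge=11 Juniper=22 → close Dunmere (overflow 16)
  27÷5 = 5 each, +1 to first 2
Round 3: Ashgrove=15 Briarlake=30 Cedarfen=13 Ironridge=16 Juniper=27 → close Briarlake (overflow 21)
  30÷4 = 7 each, +1 to first 2
Round 4: Ashgrove=23 Cedarfen=21 Ironridge=23 Juniper=34 → close Juniper (overflow 27)
  34÷3 = 11 each, +1 to first 1
Round 5: Ashgrove=35 Cedarfen=32 Ironridge=34 → close Ashgrove (overflow 24)
  35÷2 = 17 each, +1 to first 1
Round 6: Cedarfen=50 Ironridge=51 → close Cedarfen (overflow 39)
  50÷1 = 50 each, +1 to first 0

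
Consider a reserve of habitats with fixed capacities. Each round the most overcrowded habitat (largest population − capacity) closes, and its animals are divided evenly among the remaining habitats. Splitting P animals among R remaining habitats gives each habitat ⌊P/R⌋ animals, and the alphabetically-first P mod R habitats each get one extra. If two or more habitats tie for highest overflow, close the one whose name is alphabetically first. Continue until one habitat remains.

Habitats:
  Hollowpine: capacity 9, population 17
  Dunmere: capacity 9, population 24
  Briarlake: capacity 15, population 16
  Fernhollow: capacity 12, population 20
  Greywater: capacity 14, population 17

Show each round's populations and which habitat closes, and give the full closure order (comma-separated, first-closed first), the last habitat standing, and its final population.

Closure order: Dunmere, Fernhollow, Hollowpine, Greywater
Last habitat: Briarlake with 94 animals

Round 1: Briarlake=16 Dunmere=24 Fernhollow=20 Greywater=17 Hollowpine=17 → close Dunmere (overflow 15)
  24÷4 = 6 each, +1 to first 0
Round 2: Briarlake=22 Fernhollow=26 Greywater=23 Hollowpine=23 → close Fernhollow (overflow 14)
  26÷3 = 8 each, +1 to first 2
Round 3: Briarlake=31 Greywater=32 Hollowpine=31 → close Hollowpine (overflow 22)
  31÷2 = 15 each, +1 to first 1
Round 4: Briarlake=47 Greywater=47 → close Greywater (overflow 33)
  47÷1 = 47 each, +1 to first 0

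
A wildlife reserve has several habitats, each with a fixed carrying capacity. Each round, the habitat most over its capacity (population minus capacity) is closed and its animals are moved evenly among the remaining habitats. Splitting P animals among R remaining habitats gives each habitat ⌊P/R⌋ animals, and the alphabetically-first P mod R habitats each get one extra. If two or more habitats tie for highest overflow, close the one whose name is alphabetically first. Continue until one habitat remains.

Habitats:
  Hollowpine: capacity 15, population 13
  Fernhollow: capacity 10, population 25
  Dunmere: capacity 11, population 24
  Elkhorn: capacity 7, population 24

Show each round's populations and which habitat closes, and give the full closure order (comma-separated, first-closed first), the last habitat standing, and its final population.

Closure order: Elkhorn, Fernhollow, Dunmere
Last habitat: Hollowpine with 86 animals

Round 1: Dunmere=24 Elkhorn=24 Fernhollow=25 Hollowpine=13 → close Elkhorn (overflow 17)
  24÷3 = 8 each, +1 to first 0
Round 2: Dunmere=32 Fernhollow=33 Hollowpine=21 → close Fernhollow (overflow 23)
  33÷2 = 16 each, +1 to first 1
Round 3: Dunmere=49 Hollowpine=37 → close Dunmere (overflow 38)
  49÷1 = 49 each, +1 to first 0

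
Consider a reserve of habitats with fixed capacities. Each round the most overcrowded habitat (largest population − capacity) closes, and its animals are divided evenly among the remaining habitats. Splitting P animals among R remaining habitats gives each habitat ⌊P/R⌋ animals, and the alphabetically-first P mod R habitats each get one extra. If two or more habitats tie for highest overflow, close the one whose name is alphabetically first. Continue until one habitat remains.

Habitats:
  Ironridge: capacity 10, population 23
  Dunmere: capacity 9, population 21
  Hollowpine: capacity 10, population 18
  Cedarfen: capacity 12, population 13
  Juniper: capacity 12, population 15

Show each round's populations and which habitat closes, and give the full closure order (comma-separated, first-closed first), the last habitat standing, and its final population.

Closure order: Ironridge, Dunmere, Hollowpine, Cedarfen
Last habitat: Juniper with 90 animals

Round 1: Cedarfen=13 Dunmere=21 Hollowpine=18 Ironridge=23 Juniper=15 → close Ironridge (overflow 13)
  23÷4 = 5 each, +1 to first 3
Round 2: Cedarfen=19 Dunmere=27 Hollowpine=24 Juniper=20 → close Dunmere (overflow 18)
  27÷3 = 9 each, +1 to first 0
Round 3: Cedarfen=28 Hollowpine=33 Juniper=29 → close Hollowpine (overflow 23)
  33÷2 = 16 each, +1 to first 1
Round 4: Cedarfen=45 Juniper=45 → close Cedarfen (overflow 33)
  45÷1 = 45 each, +1 to first 0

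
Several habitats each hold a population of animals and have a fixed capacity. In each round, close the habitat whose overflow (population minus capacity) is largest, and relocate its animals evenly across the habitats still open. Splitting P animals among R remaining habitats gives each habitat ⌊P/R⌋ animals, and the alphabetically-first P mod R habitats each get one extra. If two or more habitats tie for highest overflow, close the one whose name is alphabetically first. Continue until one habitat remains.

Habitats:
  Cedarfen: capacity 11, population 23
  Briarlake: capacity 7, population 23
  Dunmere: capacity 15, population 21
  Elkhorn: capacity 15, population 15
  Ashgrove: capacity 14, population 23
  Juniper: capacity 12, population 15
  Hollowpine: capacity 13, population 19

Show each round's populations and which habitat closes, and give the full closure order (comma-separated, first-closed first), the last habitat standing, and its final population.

Closure order: Briarlake, Cedarfen, Ashgrove, Dunmere, Hollowpine, Elkhorn
Last habitat: Juniper with 139 animals

Round 1: Ashgrove=23 Briarlake=23 Cedarfen=23 Dunmere=21 Elkhorn=15 Hollowpine=19 Juniper=15 → close Briarlake (overflow 16)
  23÷6 = 3 each, +1 to first 5
Round 2: Ashgrove=27 Cedarfen=27 Dunmere=25 Elkhorn=19 Hollowpine=23 Juniper=18 → close Cedarfen (overflow 16)
  27÷5 = 5 each, +1 to first 2
Round 3: Ashgrove=33 Dunmere=31 Elkhorn=24 Hollowpine=28 Juniper=23 → close Ashgrove (overflow 19)
  33÷4 = 8 each, +1 to first 1
Round 4: Dunmere=40 Elkhorn=32 Hollowpine=36 Juniper=31 → close Dunmere (overflow 25)
  40÷3 = 13 each, +1 to first 1
Round 5: Elkhorn=46 Hollowpine=49 Juniper=44 → close Hollowpine (overflow 36)
  49÷2 = 24 each, +1 to first 1
Round 6: Elkhorn=71 Juniper=68 → close Elkhorn (overflow 56)
  71÷1 = 71 each, +1 to first 0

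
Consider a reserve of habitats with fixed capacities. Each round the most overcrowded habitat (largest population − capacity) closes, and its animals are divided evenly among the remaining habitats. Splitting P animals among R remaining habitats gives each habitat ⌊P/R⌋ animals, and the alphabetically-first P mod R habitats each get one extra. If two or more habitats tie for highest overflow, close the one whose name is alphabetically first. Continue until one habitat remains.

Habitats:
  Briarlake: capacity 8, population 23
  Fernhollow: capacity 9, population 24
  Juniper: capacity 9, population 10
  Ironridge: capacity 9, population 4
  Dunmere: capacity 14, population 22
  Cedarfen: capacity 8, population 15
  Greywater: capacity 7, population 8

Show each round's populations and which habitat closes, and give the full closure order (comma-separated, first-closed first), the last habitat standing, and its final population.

Closure order: Briarlake, Fernhollow, Dunmere, Cedarfen, Greywater, Juniper
Last habitat: Ironridge with 106 animals

Round 1: Briarlake=23 Cedarfen=15 Dunmere=22 Fernhollow=24 Greywater=8 Ironridge=4 Juniper=10 → close Briarlake (overflow 15)
  23÷6 = 3 each, +1 to first 5
Round 2: Cedarfen=19 Dunmere=26 Fernhollow=28 Greywater=12 Ironridge=8 Juniper=13 → close Fernhollow (overflow 19)
  28÷5 = 5 each, +1 to first 3
Round 3: Cedarfen=25 Dunmere=32 Greywater=18 Ironridge=13 Juniper=18 → close Dunmere (overflow 18)
  32÷4 = 8 each, +1 to first 0
Round 4: Cedarfen=33 Greywater=26 Ironridge=21 Juniper=26 → close Cedarfen (overflow 25)
  33÷3 = 11 each, +1 to first 0
Round 5: Greywater=37 Ironridge=32 Juniper=37 → close Greywater (overflow 30)
  37÷2 = 18 each, +1 to first 1
Round 6: Ironridge=51 Juniper=55 → close Juniper (overflow 46)
  55÷1 = 55 each, +1 to first 0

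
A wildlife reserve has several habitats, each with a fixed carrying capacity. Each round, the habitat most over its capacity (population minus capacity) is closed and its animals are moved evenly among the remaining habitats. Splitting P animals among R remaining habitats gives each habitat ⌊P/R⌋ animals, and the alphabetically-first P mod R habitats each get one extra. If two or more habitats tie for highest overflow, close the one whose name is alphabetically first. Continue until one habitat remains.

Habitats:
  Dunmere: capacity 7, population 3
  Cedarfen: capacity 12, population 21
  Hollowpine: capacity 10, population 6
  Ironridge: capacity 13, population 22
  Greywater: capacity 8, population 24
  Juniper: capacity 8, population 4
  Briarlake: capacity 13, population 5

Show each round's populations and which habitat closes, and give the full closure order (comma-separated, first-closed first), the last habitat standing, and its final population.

Closure order: Greywater, Cedarfen, Ironridge, Dunmere, Hollowpine, Juniper
Last habitat: Briarlake with 85 animals

Round 1: Briarlake=5 Cedarfen=21 Dunmere=3 Greywater=24 Hollowpine=6 Ironridge=22 Juniper=4 → close Greywater (overflow 16)
  24÷6 = 4 each, +1 to first 0
Round 2: Briarlake=9 Cedarfen=25 Dunmere=7 Hollowpine=10 Ironridge=26 Juniper=8 → close Cedarfen (overflow 13)
  25÷5 = 5 each, +1 to first 0
Round 3: Briarlake=14 Dunmere=12 Hollowpine=15 Ironridge=31 Juniper=13 → close Ironridge (overflow 18)
  31÷4 = 7 each, +1 to first 3
Round 4: Briarlake=22 Dunmere=20 Hollowpine=23 Juniper=20 → close Dunmere (overflow 13)
  20÷3 = 6 each, +1 to first 2
Round 5: Briarlake=29 Hollowpine=30 Juniper=26 → close Hollowpine (overflow 20)
  30÷2 = 15 each, +1 to first 0
Round 6: Briarlake=44 Juniper=41 → close Juniper (overflow 33)
  41÷1 = 41 each, +1 to first 0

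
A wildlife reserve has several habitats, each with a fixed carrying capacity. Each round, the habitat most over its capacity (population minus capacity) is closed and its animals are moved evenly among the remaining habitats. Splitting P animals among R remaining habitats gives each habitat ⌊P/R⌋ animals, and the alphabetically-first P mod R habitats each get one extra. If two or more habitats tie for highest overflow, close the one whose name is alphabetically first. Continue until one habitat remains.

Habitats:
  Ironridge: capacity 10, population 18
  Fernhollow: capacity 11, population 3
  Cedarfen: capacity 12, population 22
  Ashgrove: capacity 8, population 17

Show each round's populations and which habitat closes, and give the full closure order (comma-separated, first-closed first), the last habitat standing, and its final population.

Round 1: Ashgrove=17 Cedarfen=22 Fernhollow=3 Ironridge=18 → close Cedarfen (overflow 10)
  22÷3 = 7 each, +1 to first 1
Round 2: Ashgrove=25 Fernhollow=10 Ironridge=25 → close Ashgrove (overflow 17)
  25÷2 = 12 each, +1 to first 1
Round 3: Fernhollow=23 Ironridge=37 → close Ironridge (overflow 27)
  37÷1 = 37 each, +1 to first 0

Closure order: Cedarfen, Ashgrove, Ironridge
Last habitat: Fernhollow with 60 animals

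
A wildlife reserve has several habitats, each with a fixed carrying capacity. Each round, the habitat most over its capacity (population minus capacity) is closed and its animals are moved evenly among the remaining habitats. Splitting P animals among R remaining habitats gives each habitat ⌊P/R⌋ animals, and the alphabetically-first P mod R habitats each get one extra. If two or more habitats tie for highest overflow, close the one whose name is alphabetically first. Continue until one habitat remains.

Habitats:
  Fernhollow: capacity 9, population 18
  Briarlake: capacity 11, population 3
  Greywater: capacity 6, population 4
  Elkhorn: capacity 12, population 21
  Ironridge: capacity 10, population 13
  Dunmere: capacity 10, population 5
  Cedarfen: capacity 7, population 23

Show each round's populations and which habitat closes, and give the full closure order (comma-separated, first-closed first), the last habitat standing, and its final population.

Closure order: Cedarfen, Elkhorn, Fernhollow, Ironridge, Greywater, Dunmere
Last habitat: Briarlake with 87 animals

Round 1: Briarlake=3 Cedarfen=23 Dunmere=5 Elkhorn=21 Fernhollow=18 Greywater=4 Ironridge=13 → close Cedarfen (overflow 16)
  23÷6 = 3 each, +1 to first 5
Round 2: Briarlake=7 Dunmere=9 Elkhorn=25 Fernhollow=22 Greywater=8 Ironridge=16 → close Elkhorn (overflow 13)
  25÷5 = 5 each, +1 to first 0
Round 3: Briarlake=12 Dunmere=14 Fernhollow=27 Greywater=13 Ironridge=21 → close Fernhollow (overflow 18)
  27÷4 = 6 each, +1 to first 3
Round 4: Briarlake=19 Dunmere=21 Greywater=20 Ironridge=27 → close Ironridge (overflow 17)
  27÷3 = 9 each, +1 to first 0
Round 5: Briarlake=28 Dunmere=30 Greywater=29 → close Greywater (overflow 23)
  29÷2 = 14 each, +1 to first 1
Round 6: Briarlake=43 Dunmere=44 → close Dunmere (overflow 34)
  44÷1 = 44 each, +1 to first 0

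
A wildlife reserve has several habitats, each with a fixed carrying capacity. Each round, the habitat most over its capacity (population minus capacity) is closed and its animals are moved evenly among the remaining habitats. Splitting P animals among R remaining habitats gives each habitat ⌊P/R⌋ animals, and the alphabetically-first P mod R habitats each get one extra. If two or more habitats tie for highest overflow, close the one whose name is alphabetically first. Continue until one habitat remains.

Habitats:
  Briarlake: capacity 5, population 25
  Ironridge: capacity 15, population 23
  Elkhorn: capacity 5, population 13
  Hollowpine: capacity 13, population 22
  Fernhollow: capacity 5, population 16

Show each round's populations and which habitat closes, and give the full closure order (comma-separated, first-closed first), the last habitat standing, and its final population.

Closure order: Briarlake, Fernhollow, Elkhorn, Hollowpine
Last habitat: Ironridge with 99 animals

Round 1: Briarlake=25 Elkhorn=13 Fernhollow=16 Hollowpine=22 Ironridge=23 → close Briarlake (overflow 20)
  25÷4 = 6 each, +1 to first 1
Round 2: Elkhorn=20 Fernhollow=22 Hollowpine=28 Ironridge=29 → close Fernhollow (overflow 17)
  22÷3 = 7 each, +1 to first 1
Round 3: Elkhorn=28 Hollowpine=35 Ironridge=36 → close Elkhorn (overflow 23)
  28÷2 = 14 each, +1 to first 0
Round 4: Hollowpine=49 Ironridge=50 → close Hollowpine (overflow 36)
  49÷1 = 49 each, +1 to first 0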